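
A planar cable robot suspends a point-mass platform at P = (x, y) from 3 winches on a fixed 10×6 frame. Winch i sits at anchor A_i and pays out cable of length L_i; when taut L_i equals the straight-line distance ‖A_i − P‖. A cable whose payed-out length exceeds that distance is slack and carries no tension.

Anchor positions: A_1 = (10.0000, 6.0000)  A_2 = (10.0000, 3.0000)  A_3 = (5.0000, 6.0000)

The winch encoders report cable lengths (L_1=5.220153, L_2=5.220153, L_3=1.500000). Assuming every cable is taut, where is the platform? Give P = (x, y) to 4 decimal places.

each cable: (A_i−P)·(A_i−P) = L_i²; let c_i = ‖A_i‖²−L_i²
c_1 = 100.0000+36.0000−27.2500 = 108.7500
row 1: 0.0000x + 6.0000y = 27.0000  (c_2=81.7500)
row 2: 10.0000x + 0.0000y = 50.0000  (c_3=58.7500)
Cramer on rows 1–2 → x = 5.0000, y = 4.5000

(5.0000, 4.5000)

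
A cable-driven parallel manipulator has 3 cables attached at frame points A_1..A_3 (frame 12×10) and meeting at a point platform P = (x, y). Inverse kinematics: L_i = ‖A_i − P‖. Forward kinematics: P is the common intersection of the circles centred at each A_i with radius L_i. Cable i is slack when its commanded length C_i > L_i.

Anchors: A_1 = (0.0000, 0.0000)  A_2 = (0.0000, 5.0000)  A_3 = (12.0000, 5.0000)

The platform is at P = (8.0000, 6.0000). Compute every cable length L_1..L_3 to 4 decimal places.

L_1: Δ = A_1−P = (-8.0000, -6.0000) → ‖Δ‖ = √100.0000 = 10.0000
L_2: Δ = A_2−P = (-8.0000, -1.0000) → ‖Δ‖ = √65.0000 = 8.0623
L_3: Δ = A_3−P = (4.0000, -1.0000) → ‖Δ‖ = √17.0000 = 4.1231

(10.0000, 8.0623, 4.1231)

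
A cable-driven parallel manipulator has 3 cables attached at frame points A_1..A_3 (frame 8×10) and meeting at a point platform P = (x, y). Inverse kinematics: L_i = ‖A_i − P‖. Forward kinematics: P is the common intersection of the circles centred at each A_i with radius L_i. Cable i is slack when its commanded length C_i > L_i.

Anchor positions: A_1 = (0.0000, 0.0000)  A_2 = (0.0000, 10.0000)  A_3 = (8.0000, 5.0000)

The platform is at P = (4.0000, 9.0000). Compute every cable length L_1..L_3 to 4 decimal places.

cable 1: Δx=-4.0000, Δy=-9.0000; L_1 = √(Δx²+Δy²) = 9.8489
cable 2: Δx=-4.0000, Δy=1.0000; L_2 = √(Δx²+Δy²) = 4.1231
cable 3: Δx=4.0000, Δy=-4.0000; L_3 = √(Δx²+Δy²) = 5.6569

(9.8489, 4.1231, 5.6569)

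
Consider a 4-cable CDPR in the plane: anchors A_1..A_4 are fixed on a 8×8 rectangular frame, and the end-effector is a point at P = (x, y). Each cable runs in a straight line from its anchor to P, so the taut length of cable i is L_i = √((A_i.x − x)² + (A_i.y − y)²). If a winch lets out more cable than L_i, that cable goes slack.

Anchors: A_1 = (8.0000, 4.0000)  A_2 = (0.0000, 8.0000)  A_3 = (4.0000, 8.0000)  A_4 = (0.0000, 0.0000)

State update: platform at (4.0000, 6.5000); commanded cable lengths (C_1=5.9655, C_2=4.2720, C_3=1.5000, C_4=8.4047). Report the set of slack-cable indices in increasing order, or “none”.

i=1: geometric 4.7170 vs commanded 5.9655 ⇒ slack
i=2: geometric 4.2720 vs commanded 4.2720 ⇒ taut
i=3: geometric 1.5000 vs commanded 1.5000 ⇒ taut
i=4: geometric 7.6322 vs commanded 8.4047 ⇒ slack

1, 4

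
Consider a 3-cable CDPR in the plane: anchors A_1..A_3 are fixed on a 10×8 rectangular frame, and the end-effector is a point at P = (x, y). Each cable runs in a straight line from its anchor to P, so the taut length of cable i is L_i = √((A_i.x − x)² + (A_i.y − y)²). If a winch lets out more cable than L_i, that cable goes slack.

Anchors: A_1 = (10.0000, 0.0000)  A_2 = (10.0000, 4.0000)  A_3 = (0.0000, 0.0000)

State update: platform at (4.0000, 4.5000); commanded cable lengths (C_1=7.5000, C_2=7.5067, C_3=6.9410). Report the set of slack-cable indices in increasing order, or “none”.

cable 1: √((6.0000)²+(-4.5000)²)=7.5000, C_1=7.5000: taut
cable 2: √((6.0000)²+(-0.5000)²)=6.0208, C_2=7.5067: slack
cable 3: √((-4.0000)²+(-4.5000)²)=6.0208, C_3=6.9410: slack

2, 3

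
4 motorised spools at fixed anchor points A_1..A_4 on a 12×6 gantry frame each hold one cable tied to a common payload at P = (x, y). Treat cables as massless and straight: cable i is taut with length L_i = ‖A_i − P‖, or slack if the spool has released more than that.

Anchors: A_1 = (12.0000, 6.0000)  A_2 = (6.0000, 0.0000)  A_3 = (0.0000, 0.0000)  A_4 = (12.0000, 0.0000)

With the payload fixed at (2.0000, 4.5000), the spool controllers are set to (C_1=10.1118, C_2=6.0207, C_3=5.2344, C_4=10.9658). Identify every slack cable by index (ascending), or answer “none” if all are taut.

i=1: geometric 10.1119 vs commanded 10.1118 ⇒ taut
i=2: geometric 6.0208 vs commanded 6.0207 ⇒ taut
i=3: geometric 4.9244 vs commanded 5.2344 ⇒ slack
i=4: geometric 10.9659 vs commanded 10.9658 ⇒ taut

3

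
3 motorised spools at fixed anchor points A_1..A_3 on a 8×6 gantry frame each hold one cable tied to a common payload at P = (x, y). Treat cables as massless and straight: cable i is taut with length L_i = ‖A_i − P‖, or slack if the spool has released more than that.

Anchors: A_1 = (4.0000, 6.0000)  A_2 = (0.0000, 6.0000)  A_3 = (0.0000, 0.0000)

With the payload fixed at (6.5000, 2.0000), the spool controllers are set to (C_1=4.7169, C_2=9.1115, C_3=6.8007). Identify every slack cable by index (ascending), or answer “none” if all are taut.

2

i=1: geometric 4.7170 vs commanded 4.7169 ⇒ taut
i=2: geometric 7.6322 vs commanded 9.1115 ⇒ slack
i=3: geometric 6.8007 vs commanded 6.8007 ⇒ taut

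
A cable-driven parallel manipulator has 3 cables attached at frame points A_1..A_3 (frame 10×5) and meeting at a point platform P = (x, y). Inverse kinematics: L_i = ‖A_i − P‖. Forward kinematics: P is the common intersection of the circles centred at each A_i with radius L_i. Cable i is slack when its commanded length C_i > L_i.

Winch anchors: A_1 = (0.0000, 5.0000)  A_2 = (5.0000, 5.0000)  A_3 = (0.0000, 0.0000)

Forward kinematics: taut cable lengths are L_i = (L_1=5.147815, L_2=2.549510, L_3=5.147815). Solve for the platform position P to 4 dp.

(4.5000, 2.5000)

circle eqns → linear via eq_j − eq_1; set q_j = A_j·A_j − L_j²
q_1 = 0.0000+25.0000−26.5000 = -1.5000
-10.0000·x + 0.0000·y = q_1−q_2 = -45.0000
0.0000·x + 10.0000·y = q_1−q_3 = 25.0000
solve first two rows → x=4.5000, y=2.5000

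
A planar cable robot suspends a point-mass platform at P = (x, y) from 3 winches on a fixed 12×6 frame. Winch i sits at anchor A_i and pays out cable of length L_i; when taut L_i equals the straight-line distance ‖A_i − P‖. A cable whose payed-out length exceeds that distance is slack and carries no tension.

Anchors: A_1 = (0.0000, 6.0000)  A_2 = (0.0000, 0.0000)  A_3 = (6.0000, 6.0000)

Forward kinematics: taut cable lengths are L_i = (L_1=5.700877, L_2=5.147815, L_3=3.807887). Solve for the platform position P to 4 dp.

(4.5000, 2.5000)

circle eqns → linear via eq_j − eq_1; set q_j = A_j·A_j − L_j²
q_1 = 0.0000+36.0000−32.5000 = 3.5000
0.0000·x + 12.0000·y = q_1−q_2 = 30.0000
-12.0000·x + 0.0000·y = q_1−q_3 = -54.0000
solve first two rows → x=4.5000, y=2.5000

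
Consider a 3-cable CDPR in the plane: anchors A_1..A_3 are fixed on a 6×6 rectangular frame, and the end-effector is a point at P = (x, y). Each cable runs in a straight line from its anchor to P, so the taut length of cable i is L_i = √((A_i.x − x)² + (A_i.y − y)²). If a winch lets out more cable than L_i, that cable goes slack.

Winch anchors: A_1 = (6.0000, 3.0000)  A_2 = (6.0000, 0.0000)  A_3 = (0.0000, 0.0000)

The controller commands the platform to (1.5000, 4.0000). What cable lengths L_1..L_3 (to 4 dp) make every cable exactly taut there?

(4.6098, 6.0208, 4.2720)

L_1: Δ = A_1−P = (4.5000, -1.0000) → ‖Δ‖ = √21.2500 = 4.6098
L_2: Δ = A_2−P = (4.5000, -4.0000) → ‖Δ‖ = √36.2500 = 6.0208
L_3: Δ = A_3−P = (-1.5000, -4.0000) → ‖Δ‖ = √18.2500 = 4.2720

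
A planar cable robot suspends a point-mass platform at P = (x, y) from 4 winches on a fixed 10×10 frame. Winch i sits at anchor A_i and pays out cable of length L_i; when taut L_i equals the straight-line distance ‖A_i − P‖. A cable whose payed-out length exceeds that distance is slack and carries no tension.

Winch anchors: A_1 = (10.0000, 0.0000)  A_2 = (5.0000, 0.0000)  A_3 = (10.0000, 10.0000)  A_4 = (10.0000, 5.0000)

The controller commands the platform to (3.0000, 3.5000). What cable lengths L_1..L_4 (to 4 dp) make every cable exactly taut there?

(7.8262, 4.0311, 9.5525, 7.1589)

L_1 = √((10.0000−3.0000)² + (0.0000−3.5000)²) = 7.8262
L_2 = √((5.0000−3.0000)² + (0.0000−3.5000)²) = 4.0311
L_3 = √((10.0000−3.0000)² + (10.0000−3.5000)²) = 9.5525
L_4 = √((10.0000−3.0000)² + (5.0000−3.5000)²) = 7.1589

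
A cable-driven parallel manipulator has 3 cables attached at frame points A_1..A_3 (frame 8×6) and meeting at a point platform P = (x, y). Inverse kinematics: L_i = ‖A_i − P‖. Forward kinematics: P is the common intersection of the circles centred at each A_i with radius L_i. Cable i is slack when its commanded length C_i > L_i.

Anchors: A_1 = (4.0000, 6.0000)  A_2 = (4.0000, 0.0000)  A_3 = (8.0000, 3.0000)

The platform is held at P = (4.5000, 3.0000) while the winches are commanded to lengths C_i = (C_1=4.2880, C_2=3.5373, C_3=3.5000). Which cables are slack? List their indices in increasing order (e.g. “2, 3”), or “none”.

1, 2

cable 1: √((-0.5000)²+(3.0000)²)=3.0414, C_1=4.2880: slack
cable 2: √((-0.5000)²+(-3.0000)²)=3.0414, C_2=3.5373: slack
cable 3: √((3.5000)²+(0.0000)²)=3.5000, C_3=3.5000: taut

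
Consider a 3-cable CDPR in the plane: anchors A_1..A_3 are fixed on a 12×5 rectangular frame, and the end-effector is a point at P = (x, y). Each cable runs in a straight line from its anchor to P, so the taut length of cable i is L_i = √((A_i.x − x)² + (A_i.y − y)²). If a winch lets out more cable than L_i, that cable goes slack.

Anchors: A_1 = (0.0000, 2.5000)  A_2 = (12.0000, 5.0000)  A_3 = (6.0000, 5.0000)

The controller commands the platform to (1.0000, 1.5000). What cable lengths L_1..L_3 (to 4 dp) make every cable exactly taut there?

L_1 = √((0.0000−1.0000)² + (2.5000−1.5000)²) = 1.4142
L_2 = √((12.0000−1.0000)² + (5.0000−1.5000)²) = 11.5434
L_3 = √((6.0000−1.0000)² + (5.0000−1.5000)²) = 6.1033

(1.4142, 11.5434, 6.1033)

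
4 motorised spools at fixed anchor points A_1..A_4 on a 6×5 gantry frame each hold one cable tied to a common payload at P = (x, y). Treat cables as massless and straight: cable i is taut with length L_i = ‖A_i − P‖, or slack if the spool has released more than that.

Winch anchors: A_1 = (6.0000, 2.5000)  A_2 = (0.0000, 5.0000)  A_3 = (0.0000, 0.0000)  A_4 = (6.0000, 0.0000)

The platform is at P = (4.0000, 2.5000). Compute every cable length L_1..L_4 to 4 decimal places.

(2.0000, 4.7170, 4.7170, 3.2016)

L_1 = √((6.0000−4.0000)² + (2.5000−2.5000)²) = 2.0000
L_2 = √((0.0000−4.0000)² + (5.0000−2.5000)²) = 4.7170
L_3 = √((0.0000−4.0000)² + (0.0000−2.5000)²) = 4.7170
L_4 = √((6.0000−4.0000)² + (0.0000−2.5000)²) = 3.2016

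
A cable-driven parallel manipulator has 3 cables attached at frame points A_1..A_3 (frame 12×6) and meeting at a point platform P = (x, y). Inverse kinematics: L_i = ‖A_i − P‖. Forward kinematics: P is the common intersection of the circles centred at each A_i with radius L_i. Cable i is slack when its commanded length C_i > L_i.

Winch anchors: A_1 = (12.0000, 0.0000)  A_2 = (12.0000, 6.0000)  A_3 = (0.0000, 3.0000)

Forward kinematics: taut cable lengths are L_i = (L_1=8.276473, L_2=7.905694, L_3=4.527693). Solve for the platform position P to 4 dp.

circle eqns → linear via eq_j − eq_1; set c_j = A_j·A_j − L_j²
c_1 = 144.0000+0.0000−68.5000 = 75.5000
0.0000·x − 12.0000·y = c_1−c_2 = -42.0000
24.0000·x − 6.0000·y = c_1−c_3 = 87.0000
solve first two rows → x=4.5000, y=3.5000

(4.5000, 3.5000)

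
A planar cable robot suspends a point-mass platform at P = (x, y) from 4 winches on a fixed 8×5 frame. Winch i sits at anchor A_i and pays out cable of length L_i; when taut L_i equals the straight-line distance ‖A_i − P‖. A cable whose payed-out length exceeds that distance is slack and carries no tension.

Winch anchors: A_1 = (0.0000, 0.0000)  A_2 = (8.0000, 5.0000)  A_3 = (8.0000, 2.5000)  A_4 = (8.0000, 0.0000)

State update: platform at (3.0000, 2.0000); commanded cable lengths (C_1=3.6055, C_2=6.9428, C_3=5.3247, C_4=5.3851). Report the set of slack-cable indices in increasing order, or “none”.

cable 1: √((-3.0000)²+(-2.0000)²)=3.6056, C_1=3.6055: taut
cable 2: √((5.0000)²+(3.0000)²)=5.8310, C_2=6.9428: slack
cable 3: √((5.0000)²+(0.5000)²)=5.0249, C_3=5.3247: slack
cable 4: √((5.0000)²+(-2.0000)²)=5.3852, C_4=5.3851: taut

2, 3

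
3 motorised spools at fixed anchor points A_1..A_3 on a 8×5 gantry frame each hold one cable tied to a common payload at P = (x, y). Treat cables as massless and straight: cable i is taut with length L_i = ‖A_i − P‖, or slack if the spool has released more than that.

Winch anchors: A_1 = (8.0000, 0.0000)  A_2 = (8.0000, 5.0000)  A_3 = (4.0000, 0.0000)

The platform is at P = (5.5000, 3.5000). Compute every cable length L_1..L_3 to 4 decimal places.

(4.3012, 2.9155, 3.8079)

L_1 = √((8.0000−5.5000)² + (0.0000−3.5000)²) = 4.3012
L_2 = √((8.0000−5.5000)² + (5.0000−3.5000)²) = 2.9155
L_3 = √((4.0000−5.5000)² + (0.0000−3.5000)²) = 3.8079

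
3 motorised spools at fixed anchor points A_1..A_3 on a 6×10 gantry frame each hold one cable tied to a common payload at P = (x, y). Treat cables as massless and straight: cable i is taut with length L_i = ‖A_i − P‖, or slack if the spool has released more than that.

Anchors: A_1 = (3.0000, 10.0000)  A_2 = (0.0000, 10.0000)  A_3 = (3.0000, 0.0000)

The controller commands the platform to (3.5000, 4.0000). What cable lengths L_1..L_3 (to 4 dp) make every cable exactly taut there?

cable 1: Δx=-0.5000, Δy=6.0000; L_1 = √(Δx²+Δy²) = 6.0208
cable 2: Δx=-3.5000, Δy=6.0000; L_2 = √(Δx²+Δy²) = 6.9462
cable 3: Δx=-0.5000, Δy=-4.0000; L_3 = √(Δx²+Δy²) = 4.0311

(6.0208, 6.9462, 4.0311)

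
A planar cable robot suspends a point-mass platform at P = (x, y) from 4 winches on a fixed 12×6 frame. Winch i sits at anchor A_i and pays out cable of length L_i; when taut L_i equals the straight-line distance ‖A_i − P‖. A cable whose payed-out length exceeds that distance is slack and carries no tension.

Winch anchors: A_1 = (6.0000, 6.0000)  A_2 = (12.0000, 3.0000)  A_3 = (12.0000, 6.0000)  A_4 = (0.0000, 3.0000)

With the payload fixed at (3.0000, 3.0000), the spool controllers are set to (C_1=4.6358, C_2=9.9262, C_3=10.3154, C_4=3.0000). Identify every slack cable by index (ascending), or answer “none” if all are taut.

1, 2, 3

cable 1: L_1 = ‖A_1−P‖ = 4.2426;  C_1 = 4.6358 → slack
cable 2: L_2 = ‖A_2−P‖ = 9.0000;  C_2 = 9.9262 → slack
cable 3: L_3 = ‖A_3−P‖ = 9.4868;  C_3 = 10.3154 → slack
cable 4: L_4 = ‖A_4−P‖ = 3.0000;  C_4 = 3.0000 → taut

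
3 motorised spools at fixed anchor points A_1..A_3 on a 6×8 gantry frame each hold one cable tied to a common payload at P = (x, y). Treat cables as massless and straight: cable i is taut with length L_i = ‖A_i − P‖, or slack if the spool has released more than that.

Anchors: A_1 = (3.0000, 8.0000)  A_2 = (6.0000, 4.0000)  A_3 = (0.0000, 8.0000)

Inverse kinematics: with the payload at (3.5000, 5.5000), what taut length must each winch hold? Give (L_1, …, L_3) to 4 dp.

L_1 = √((3.0000−3.5000)² + (8.0000−5.5000)²) = 2.5495
L_2 = √((6.0000−3.5000)² + (4.0000−5.5000)²) = 2.9155
L_3 = √((0.0000−3.5000)² + (8.0000−5.5000)²) = 4.3012

(2.5495, 2.9155, 4.3012)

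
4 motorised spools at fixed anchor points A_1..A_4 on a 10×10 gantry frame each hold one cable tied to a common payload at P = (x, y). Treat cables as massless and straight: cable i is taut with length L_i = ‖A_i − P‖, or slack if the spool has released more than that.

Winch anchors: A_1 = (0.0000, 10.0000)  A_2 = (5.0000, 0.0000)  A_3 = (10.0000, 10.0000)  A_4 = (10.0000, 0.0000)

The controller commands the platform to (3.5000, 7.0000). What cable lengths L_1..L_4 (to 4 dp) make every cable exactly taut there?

L_1 = √((0.0000−3.5000)² + (10.0000−7.0000)²) = 4.6098
L_2 = √((5.0000−3.5000)² + (0.0000−7.0000)²) = 7.1589
L_3 = √((10.0000−3.5000)² + (10.0000−7.0000)²) = 7.1589
L_4 = √((10.0000−3.5000)² + (0.0000−7.0000)²) = 9.5525

(4.6098, 7.1589, 7.1589, 9.5525)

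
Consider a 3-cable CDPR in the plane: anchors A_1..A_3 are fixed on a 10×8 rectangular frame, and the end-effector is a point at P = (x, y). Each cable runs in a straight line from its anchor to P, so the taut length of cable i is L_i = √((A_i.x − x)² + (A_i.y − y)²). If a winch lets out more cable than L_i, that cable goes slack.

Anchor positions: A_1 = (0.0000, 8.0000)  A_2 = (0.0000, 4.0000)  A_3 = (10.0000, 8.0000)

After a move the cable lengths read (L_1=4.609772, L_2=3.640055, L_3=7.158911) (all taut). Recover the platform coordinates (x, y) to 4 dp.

(3.5000, 5.0000)

each cable: (A_i−P)·(A_i−P) = L_i²; let c_i = ‖A_i‖²−L_i²
c_1 = 0.0000+64.0000−21.2500 = 42.7500
row 1: 0.0000x + 8.0000y = 40.0000  (c_2=2.7500)
row 2: -20.0000x + 0.0000y = -70.0000  (c_3=112.7500)
Cramer on rows 1–2 → x = 3.5000, y = 5.0000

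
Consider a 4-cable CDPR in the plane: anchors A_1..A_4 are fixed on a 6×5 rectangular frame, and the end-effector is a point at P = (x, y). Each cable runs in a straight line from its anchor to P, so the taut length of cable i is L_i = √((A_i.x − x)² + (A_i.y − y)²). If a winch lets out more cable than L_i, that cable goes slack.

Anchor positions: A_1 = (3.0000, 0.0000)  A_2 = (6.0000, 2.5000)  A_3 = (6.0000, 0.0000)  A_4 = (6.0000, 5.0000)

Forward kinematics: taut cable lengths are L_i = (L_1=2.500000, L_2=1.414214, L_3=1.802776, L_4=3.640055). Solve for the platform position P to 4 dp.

(5.0000, 1.5000)

expand ‖A_i−P‖²=L_i² and subtract eq 1 (k_i ≔ ‖A_i‖²−L_i²)
k_1 = 9.0000+0.0000−6.2500 = 2.7500
eq1−eq2 → [-6.0000  -5.0000]·P = -37.5000
eq1−eq3 → [-6.0000  0.0000]·P = -30.0000
eq1−eq4 → [-6.0000  -10.0000]·P = -45.0000
2×2 solve → P = (5.0000, 1.5000)
check cable 4: ‖A_4−P‖² = 13.2500 ≈ L_4² = 13.2500 ✓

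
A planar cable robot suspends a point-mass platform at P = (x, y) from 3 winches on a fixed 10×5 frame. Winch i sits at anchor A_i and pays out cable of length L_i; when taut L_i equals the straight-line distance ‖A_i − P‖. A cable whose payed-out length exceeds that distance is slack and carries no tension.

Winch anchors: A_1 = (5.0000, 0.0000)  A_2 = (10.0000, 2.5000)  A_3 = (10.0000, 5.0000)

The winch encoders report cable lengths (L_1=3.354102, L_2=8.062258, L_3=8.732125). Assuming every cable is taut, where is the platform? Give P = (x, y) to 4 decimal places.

expand ‖A_i−P‖²=L_i² and subtract eq 1 (q_i ≔ ‖A_i‖²−L_i²)
q_1 = 25.0000+0.0000−11.2500 = 13.7500
eq1−eq2 → [-10.0000  -5.0000]·P = -27.5000
eq1−eq3 → [-10.0000  -10.0000]·P = -35.0000
2×2 solve → P = (2.0000, 1.5000)

(2.0000, 1.5000)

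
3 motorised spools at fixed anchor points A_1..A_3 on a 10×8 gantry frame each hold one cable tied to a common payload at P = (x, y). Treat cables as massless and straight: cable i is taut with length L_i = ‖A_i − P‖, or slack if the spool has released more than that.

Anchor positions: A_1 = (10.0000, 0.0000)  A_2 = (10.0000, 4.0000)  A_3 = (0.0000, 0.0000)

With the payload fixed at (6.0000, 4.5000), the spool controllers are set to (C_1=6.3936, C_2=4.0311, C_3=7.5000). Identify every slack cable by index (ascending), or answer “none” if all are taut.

cable 1: L_1 = ‖A_1−P‖ = 6.0208;  C_1 = 6.3936 → slack
cable 2: L_2 = ‖A_2−P‖ = 4.0311;  C_2 = 4.0311 → taut
cable 3: L_3 = ‖A_3−P‖ = 7.5000;  C_3 = 7.5000 → taut

1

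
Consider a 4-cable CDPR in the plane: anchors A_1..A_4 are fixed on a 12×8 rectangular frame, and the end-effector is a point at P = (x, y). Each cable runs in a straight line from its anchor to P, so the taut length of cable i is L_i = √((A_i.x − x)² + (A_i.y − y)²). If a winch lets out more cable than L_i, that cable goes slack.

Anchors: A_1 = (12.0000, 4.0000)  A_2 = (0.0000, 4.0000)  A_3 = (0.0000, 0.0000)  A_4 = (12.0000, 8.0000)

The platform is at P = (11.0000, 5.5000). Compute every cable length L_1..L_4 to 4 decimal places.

L_1 = √((12.0000−11.0000)² + (4.0000−5.5000)²) = 1.8028
L_2 = √((0.0000−11.0000)² + (4.0000−5.5000)²) = 11.1018
L_3 = √((0.0000−11.0000)² + (0.0000−5.5000)²) = 12.2984
L_4 = √((12.0000−11.0000)² + (8.0000−5.5000)²) = 2.6926

(1.8028, 11.1018, 12.2984, 2.6926)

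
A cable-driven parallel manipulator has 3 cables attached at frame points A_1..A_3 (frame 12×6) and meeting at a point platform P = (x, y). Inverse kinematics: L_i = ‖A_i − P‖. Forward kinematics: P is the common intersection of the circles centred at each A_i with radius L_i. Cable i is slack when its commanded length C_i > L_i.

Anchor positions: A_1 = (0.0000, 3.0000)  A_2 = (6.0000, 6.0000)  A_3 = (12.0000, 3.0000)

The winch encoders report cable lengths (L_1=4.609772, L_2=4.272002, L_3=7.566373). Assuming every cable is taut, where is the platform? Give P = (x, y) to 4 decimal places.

circle eqns → linear via eq_j − eq_1; set k_j = A_j·A_j − L_j²
k_1 = 0.0000+9.0000−21.2500 = -12.2500
-12.0000·x − 6.0000·y = k_1−k_2 = -66.0000
-24.0000·x + 0.0000·y = k_1−k_3 = -108.0000
solve first two rows → x=4.5000, y=2.0000

(4.5000, 2.0000)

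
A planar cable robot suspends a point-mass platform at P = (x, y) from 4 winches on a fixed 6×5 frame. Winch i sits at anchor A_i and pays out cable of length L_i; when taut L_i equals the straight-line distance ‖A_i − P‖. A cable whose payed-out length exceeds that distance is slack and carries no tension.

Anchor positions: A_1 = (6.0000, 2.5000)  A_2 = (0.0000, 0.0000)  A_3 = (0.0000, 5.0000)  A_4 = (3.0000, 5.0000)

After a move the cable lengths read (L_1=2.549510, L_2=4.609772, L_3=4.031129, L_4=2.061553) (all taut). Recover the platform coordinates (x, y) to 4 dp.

each cable: (A_i−P)·(A_i−P) = L_i²; let q_i = ‖A_i‖²−L_i²
q_1 = 36.0000+6.2500−6.5000 = 35.7500
row 1: 12.0000x + 5.0000y = 57.0000  (q_2=-21.2500)
row 2: 12.0000x − 5.0000y = 27.0000  (q_3=8.7500)
row 3: 6.0000x − 5.0000y = 6.0000  (q_4=29.7500)
Cramer on rows 1–2 → x = 3.5000, y = 3.0000
check cable 4: ‖A_4−P‖² = 4.2500 ≈ L_4² = 4.2500 ✓

(3.5000, 3.0000)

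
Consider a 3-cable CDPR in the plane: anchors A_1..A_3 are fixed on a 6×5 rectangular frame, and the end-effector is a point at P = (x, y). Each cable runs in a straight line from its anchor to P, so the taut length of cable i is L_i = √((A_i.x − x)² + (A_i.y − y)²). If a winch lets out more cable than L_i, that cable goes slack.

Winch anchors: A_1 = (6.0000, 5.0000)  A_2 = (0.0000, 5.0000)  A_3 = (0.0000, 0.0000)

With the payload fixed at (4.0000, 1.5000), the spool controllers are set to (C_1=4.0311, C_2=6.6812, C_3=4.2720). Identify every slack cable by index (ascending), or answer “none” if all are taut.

2

i=1: geometric 4.0311 vs commanded 4.0311 ⇒ taut
i=2: geometric 5.3151 vs commanded 6.6812 ⇒ slack
i=3: geometric 4.2720 vs commanded 4.2720 ⇒ taut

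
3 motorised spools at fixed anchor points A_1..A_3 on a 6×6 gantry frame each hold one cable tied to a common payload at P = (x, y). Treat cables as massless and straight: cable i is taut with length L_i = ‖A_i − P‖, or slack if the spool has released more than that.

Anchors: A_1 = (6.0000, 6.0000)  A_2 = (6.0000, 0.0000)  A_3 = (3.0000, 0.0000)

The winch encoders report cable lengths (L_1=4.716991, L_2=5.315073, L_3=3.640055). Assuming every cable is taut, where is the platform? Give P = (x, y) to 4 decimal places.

(2.0000, 3.5000)

expand ‖A_i−P‖²=L_i² and subtract eq 1 (q_i ≔ ‖A_i‖²−L_i²)
q_1 = 36.0000+36.0000−22.2500 = 49.7500
eq1−eq2 → [0.0000  12.0000]·P = 42.0000
eq1−eq3 → [6.0000  12.0000]·P = 54.0000
2×2 solve → P = (2.0000, 3.5000)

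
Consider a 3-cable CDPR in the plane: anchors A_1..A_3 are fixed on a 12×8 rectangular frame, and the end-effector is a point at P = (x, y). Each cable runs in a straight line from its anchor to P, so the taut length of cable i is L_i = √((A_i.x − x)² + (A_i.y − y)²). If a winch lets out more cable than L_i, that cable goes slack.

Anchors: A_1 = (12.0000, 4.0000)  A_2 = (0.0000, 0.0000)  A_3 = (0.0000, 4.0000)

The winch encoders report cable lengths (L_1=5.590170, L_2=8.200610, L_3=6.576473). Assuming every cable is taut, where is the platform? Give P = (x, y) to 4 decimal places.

expand ‖A_i−P‖²=L_i² and subtract eq 1 (k_i ≔ ‖A_i‖²−L_i²)
k_1 = 144.0000+16.0000−31.2500 = 128.7500
eq1−eq2 → [24.0000  8.0000]·P = 196.0000
eq1−eq3 → [24.0000  0.0000]·P = 156.0000
2×2 solve → P = (6.5000, 5.0000)

(6.5000, 5.0000)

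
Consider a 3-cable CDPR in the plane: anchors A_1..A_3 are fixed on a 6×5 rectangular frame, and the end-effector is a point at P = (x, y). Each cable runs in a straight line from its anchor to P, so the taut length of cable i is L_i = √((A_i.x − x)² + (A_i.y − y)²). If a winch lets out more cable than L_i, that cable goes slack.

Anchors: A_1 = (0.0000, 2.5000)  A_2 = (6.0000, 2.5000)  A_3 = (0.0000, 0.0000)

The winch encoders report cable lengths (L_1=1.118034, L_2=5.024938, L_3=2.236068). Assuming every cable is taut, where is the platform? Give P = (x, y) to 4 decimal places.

circle eqns → linear via eq_j − eq_1; set q_j = A_j·A_j − L_j²
q_1 = 0.0000+6.2500−1.2500 = 5.0000
-12.0000·x + 0.0000·y = q_1−q_2 = -12.0000
0.0000·x + 5.0000·y = q_1−q_3 = 10.0000
solve first two rows → x=1.0000, y=2.0000

(1.0000, 2.0000)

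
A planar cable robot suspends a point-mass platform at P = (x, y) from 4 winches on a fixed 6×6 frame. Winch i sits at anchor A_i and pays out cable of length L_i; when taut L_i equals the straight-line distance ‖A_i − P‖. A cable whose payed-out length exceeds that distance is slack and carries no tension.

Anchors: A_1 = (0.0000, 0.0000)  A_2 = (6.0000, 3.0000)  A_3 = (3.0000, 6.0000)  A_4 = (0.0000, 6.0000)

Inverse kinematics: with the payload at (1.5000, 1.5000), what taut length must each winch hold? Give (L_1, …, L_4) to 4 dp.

(2.1213, 4.7434, 4.7434, 4.7434)

L_1: Δ = A_1−P = (-1.5000, -1.5000) → ‖Δ‖ = √4.5000 = 2.1213
L_2: Δ = A_2−P = (4.5000, 1.5000) → ‖Δ‖ = √22.5000 = 4.7434
L_3: Δ = A_3−P = (1.5000, 4.5000) → ‖Δ‖ = √22.5000 = 4.7434
L_4: Δ = A_4−P = (-1.5000, 4.5000) → ‖Δ‖ = √22.5000 = 4.7434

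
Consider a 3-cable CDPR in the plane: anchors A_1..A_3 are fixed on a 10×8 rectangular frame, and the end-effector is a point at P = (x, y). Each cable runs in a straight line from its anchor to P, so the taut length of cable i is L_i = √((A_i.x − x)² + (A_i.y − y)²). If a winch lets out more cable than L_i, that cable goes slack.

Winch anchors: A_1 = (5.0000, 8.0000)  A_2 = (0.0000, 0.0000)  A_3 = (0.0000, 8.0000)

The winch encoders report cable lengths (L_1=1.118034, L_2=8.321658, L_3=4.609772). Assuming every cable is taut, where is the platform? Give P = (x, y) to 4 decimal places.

(4.5000, 7.0000)

expand ‖A_i−P‖²=L_i² and subtract eq 1 (q_i ≔ ‖A_i‖²−L_i²)
q_1 = 25.0000+64.0000−1.2500 = 87.7500
eq1−eq2 → [10.0000  16.0000]·P = 157.0000
eq1−eq3 → [10.0000  0.0000]·P = 45.0000
2×2 solve → P = (4.5000, 7.0000)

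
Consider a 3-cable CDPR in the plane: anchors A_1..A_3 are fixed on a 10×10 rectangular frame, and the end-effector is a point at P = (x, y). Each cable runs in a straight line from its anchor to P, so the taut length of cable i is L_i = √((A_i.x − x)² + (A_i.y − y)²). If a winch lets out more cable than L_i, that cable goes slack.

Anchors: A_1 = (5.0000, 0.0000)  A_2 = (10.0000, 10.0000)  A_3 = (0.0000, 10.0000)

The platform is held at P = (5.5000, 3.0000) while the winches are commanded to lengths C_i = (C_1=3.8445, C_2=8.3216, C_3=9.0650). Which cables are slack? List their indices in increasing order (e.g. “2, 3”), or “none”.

1, 3

i=1: geometric 3.0414 vs commanded 3.8445 ⇒ slack
i=2: geometric 8.3217 vs commanded 8.3216 ⇒ taut
i=3: geometric 8.9022 vs commanded 9.0650 ⇒ slack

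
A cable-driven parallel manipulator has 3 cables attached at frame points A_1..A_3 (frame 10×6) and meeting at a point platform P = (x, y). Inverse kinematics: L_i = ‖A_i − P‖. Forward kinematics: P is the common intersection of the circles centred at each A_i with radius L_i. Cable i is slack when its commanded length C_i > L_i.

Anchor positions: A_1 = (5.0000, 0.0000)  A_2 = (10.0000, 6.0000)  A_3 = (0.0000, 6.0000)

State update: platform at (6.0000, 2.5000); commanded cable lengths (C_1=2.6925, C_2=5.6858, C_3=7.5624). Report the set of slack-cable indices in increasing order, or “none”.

2, 3

cable 1: √((-1.0000)²+(-2.5000)²)=2.6926, C_1=2.6925: taut
cable 2: √((4.0000)²+(3.5000)²)=5.3151, C_2=5.6858: slack
cable 3: √((-6.0000)²+(3.5000)²)=6.9462, C_3=7.5624: slack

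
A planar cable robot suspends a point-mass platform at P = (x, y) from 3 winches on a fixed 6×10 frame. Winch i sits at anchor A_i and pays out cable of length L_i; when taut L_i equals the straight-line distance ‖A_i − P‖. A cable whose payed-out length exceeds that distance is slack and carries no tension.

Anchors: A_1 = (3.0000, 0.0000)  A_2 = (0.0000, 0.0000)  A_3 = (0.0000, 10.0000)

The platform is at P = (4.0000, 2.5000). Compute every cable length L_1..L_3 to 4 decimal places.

(2.6926, 4.7170, 8.5000)

L_1: Δ = A_1−P = (-1.0000, -2.5000) → ‖Δ‖ = √7.2500 = 2.6926
L_2: Δ = A_2−P = (-4.0000, -2.5000) → ‖Δ‖ = √22.2500 = 4.7170
L_3: Δ = A_3−P = (-4.0000, 7.5000) → ‖Δ‖ = √72.2500 = 8.5000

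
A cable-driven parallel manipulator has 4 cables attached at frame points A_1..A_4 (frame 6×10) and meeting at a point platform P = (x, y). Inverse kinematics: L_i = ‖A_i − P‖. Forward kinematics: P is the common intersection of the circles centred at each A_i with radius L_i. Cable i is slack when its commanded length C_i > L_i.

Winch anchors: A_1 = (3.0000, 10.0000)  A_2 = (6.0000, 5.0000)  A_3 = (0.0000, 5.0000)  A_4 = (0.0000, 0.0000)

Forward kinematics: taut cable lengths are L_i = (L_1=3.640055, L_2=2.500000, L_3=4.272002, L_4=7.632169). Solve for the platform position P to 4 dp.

expand ‖A_i−P‖²=L_i² and subtract eq 1 (k_i ≔ ‖A_i‖²−L_i²)
k_1 = 9.0000+100.0000−13.2500 = 95.7500
eq1−eq2 → [-6.0000  10.0000]·P = 41.0000
eq1−eq3 → [6.0000  10.0000]·P = 89.0000
eq1−eq4 → [6.0000  20.0000]·P = 154.0000
2×2 solve → P = (4.0000, 6.5000)
check cable 4: ‖A_4−P‖² = 58.2500 ≈ L_4² = 58.2500 ✓

(4.0000, 6.5000)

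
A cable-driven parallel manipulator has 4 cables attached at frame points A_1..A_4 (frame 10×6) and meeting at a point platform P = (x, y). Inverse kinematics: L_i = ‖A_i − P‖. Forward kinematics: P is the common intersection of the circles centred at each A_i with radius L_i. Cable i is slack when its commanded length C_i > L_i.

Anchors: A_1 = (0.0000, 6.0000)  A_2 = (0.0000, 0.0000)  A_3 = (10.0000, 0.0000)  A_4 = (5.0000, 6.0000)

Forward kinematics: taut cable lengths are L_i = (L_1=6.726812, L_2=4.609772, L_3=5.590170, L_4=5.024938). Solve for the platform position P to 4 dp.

(4.5000, 1.0000)

circle eqns → linear via eq_j − eq_1; set q_j = A_j·A_j − L_j²
q_1 = 0.0000+36.0000−45.2500 = -9.2500
0.0000·x + 12.0000·y = q_1−q_2 = 12.0000
-20.0000·x + 12.0000·y = q_1−q_3 = -78.0000
-10.0000·x + 0.0000·y = q_1−q_4 = -45.0000
solve first two rows → x=4.5000, y=1.0000
check cable 4: ‖A_4−P‖² = 25.2500 ≈ L_4² = 25.2500 ✓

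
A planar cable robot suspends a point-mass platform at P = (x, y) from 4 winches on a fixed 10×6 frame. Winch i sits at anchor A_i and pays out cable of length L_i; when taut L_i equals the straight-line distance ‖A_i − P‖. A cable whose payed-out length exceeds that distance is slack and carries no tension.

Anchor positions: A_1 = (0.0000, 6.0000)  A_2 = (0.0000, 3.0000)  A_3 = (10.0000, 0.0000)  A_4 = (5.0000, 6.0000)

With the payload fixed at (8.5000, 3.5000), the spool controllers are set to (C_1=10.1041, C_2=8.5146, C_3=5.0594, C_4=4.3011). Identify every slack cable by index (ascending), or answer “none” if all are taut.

1, 3

i=1: geometric 8.8600 vs commanded 10.1041 ⇒ slack
i=2: geometric 8.5147 vs commanded 8.5146 ⇒ taut
i=3: geometric 3.8079 vs commanded 5.0594 ⇒ slack
i=4: geometric 4.3012 vs commanded 4.3011 ⇒ taut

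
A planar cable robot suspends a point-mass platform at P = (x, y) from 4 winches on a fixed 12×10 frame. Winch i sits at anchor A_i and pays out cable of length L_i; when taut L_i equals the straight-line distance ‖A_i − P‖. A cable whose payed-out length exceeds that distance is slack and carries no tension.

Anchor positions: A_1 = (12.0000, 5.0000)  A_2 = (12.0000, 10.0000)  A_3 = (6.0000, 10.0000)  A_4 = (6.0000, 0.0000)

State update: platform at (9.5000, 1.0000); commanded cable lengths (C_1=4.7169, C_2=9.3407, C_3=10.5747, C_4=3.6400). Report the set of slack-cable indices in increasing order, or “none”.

3

cable 1: √((2.5000)²+(4.0000)²)=4.7170, C_1=4.7169: taut
cable 2: √((2.5000)²+(9.0000)²)=9.3408, C_2=9.3407: taut
cable 3: √((-3.5000)²+(9.0000)²)=9.6566, C_3=10.5747: slack
cable 4: √((-3.5000)²+(-1.0000)²)=3.6401, C_4=3.6400: taut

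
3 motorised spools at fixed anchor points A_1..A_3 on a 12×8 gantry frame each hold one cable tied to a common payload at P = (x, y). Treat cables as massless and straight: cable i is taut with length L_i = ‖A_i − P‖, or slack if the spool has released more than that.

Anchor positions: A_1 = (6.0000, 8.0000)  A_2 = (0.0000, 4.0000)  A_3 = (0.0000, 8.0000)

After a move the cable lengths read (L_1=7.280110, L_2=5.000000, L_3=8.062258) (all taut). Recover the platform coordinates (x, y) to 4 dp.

each cable: (A_i−P)·(A_i−P) = L_i²; let q_i = ‖A_i‖²−L_i²
q_1 = 36.0000+64.0000−53.0000 = 47.0000
row 1: 12.0000x + 8.0000y = 56.0000  (q_2=-9.0000)
row 2: 12.0000x + 0.0000y = 48.0000  (q_3=-1.0000)
Cramer on rows 1–2 → x = 4.0000, y = 1.0000

(4.0000, 1.0000)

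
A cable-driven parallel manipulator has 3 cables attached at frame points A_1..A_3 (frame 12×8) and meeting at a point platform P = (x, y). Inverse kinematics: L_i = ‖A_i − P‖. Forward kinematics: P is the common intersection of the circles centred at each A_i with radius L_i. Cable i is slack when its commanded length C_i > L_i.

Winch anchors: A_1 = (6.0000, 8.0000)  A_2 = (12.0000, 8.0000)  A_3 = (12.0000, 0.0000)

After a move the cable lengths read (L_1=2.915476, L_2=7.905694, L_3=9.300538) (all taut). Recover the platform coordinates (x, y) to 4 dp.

(4.5000, 5.5000)

each cable: (A_i−P)·(A_i−P) = L_i²; let q_i = ‖A_i‖²−L_i²
q_1 = 36.0000+64.0000−8.5000 = 91.5000
row 1: -12.0000x + 0.0000y = -54.0000  (q_2=145.5000)
row 2: -12.0000x + 16.0000y = 34.0000  (q_3=57.5000)
Cramer on rows 1–2 → x = 4.5000, y = 5.5000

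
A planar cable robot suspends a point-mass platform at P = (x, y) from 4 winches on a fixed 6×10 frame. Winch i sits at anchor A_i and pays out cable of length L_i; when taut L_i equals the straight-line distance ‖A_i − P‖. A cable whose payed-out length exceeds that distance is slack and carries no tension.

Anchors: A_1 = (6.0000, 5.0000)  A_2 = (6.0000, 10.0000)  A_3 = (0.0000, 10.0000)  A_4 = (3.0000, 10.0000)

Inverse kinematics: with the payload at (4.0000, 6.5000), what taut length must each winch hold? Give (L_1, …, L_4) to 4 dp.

L_1 = √((6.0000−4.0000)² + (5.0000−6.5000)²) = 2.5000
L_2 = √((6.0000−4.0000)² + (10.0000−6.5000)²) = 4.0311
L_3 = √((0.0000−4.0000)² + (10.0000−6.5000)²) = 5.3151
L_4 = √((3.0000−4.0000)² + (10.0000−6.5000)²) = 3.6401

(2.5000, 4.0311, 5.3151, 3.6401)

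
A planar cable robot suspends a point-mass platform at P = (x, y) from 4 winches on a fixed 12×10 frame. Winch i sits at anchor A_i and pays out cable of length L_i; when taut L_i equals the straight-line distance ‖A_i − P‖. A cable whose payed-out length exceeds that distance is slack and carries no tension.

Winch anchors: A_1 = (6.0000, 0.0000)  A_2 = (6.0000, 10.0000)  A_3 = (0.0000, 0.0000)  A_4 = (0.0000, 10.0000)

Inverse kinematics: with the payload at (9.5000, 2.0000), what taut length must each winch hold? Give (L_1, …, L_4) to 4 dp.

(4.0311, 8.7321, 9.7082, 12.4197)

L_1: Δ = A_1−P = (-3.5000, -2.0000) → ‖Δ‖ = √16.2500 = 4.0311
L_2: Δ = A_2−P = (-3.5000, 8.0000) → ‖Δ‖ = √76.2500 = 8.7321
L_3: Δ = A_3−P = (-9.5000, -2.0000) → ‖Δ‖ = √94.2500 = 9.7082
L_4: Δ = A_4−P = (-9.5000, 8.0000) → ‖Δ‖ = √154.2500 = 12.4197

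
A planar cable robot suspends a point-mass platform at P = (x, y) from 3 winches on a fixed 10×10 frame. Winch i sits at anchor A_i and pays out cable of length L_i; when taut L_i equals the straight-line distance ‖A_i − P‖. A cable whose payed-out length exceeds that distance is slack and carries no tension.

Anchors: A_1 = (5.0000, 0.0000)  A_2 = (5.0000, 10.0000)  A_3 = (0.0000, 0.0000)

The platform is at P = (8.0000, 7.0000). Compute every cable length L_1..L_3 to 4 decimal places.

(7.6158, 4.2426, 10.6301)

cable 1: Δx=-3.0000, Δy=-7.0000; L_1 = √(Δx²+Δy²) = 7.6158
cable 2: Δx=-3.0000, Δy=3.0000; L_2 = √(Δx²+Δy²) = 4.2426
cable 3: Δx=-8.0000, Δy=-7.0000; L_3 = √(Δx²+Δy²) = 10.6301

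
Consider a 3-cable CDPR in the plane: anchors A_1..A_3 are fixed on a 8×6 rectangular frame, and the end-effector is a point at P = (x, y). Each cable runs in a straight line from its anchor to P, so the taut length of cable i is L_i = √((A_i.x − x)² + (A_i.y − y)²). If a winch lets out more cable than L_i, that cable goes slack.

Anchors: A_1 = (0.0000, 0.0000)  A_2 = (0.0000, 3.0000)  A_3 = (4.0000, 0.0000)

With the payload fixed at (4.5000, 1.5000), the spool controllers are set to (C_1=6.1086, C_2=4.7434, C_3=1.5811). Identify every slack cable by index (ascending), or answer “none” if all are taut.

1

i=1: geometric 4.7434 vs commanded 6.1086 ⇒ slack
i=2: geometric 4.7434 vs commanded 4.7434 ⇒ taut
i=3: geometric 1.5811 vs commanded 1.5811 ⇒ taut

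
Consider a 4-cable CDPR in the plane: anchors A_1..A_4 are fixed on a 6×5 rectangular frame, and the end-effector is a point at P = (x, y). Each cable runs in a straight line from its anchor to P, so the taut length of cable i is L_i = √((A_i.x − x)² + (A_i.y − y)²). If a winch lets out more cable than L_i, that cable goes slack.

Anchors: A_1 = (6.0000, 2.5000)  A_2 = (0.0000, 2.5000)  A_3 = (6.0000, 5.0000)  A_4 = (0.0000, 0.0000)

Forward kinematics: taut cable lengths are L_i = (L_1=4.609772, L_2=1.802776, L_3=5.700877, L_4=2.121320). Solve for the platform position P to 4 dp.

expand ‖A_i−P‖²=L_i² and subtract eq 1 (q_i ≔ ‖A_i‖²−L_i²)
q_1 = 36.0000+6.2500−21.2500 = 21.0000
eq1−eq2 → [12.0000  0.0000]·P = 18.0000
eq1−eq3 → [0.0000  -5.0000]·P = -7.5000
eq1−eq4 → [12.0000  5.0000]·P = 25.5000
2×2 solve → P = (1.5000, 1.5000)
check cable 4: ‖A_4−P‖² = 4.5000 ≈ L_4² = 4.5000 ✓

(1.5000, 1.5000)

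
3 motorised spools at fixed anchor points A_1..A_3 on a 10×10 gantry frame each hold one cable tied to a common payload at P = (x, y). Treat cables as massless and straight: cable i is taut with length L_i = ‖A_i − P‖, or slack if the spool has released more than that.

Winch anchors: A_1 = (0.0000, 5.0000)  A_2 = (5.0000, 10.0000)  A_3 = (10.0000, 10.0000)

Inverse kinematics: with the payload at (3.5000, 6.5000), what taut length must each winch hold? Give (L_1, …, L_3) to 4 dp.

(3.8079, 3.8079, 7.3824)

cable 1: Δx=-3.5000, Δy=-1.5000; L_1 = √(Δx²+Δy²) = 3.8079
cable 2: Δx=1.5000, Δy=3.5000; L_2 = √(Δx²+Δy²) = 3.8079
cable 3: Δx=6.5000, Δy=3.5000; L_3 = √(Δx²+Δy²) = 7.3824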